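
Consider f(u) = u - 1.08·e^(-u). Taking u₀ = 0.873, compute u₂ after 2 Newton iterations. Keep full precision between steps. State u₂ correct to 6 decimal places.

f'(u) = 1 + 1.08·e^(-u)
u_0 = 0.873000: f = 0.421888, f' = 1.451112 → u_1 = 0.873000 - (0.421888)/(1.451112) = 0.582266
u_1 = 0.582266: f = -0.021056, f' = 1.603322 → u_2 = 0.582266 - (-0.021056)/(1.603322) = 0.595398

0.595398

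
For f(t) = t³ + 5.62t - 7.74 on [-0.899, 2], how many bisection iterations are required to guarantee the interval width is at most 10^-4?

15

Initial width b − a = 2 − -0.899 = 2.899000.
After n steps the width is (b−a)/2^n; need (b−a)/2^n ≤ 10^-4.
So n ≥ log₂(2.899000/10^-4) = log₂(28990.0000) ≈ 14.8233.
Hence n = 15.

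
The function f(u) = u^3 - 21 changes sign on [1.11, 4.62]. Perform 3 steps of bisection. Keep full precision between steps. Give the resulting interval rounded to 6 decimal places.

[2.426250, 2.865000]

f(1.110000) = -19.632369, f(4.620000) = 77.611128 (opposite signs)
step 1: m = 2.865000, f(m) = 2.516565 > 0 → root in [1.110000, 2.865000]
step 2: m = 1.987500, f(m) = -13.149064 < 0 → root in [1.987500, 2.865000]
step 3: m = 2.426250, f(m) = -6.717421 < 0 → root in [2.426250, 2.865000]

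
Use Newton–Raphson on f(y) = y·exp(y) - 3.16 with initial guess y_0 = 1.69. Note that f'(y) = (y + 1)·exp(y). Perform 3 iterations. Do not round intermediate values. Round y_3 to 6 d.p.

1.077212

Newton update: y ← y − f(y)/f'(y).
y_0 = 1.690000: f = 5.998922, f' = 14.578403 → y_1 = 1.690000 - (5.998922)/(14.578403) = 1.278506
y_1 = 1.278506: f = 1.431462, f' = 8.182733 → y_2 = 1.278506 - (1.431462)/(8.182733) = 1.103569
y_2 = 1.103569: f = 0.167160, f' = 6.342067 → y_3 = 1.103569 - (0.167160)/(6.342067) = 1.077212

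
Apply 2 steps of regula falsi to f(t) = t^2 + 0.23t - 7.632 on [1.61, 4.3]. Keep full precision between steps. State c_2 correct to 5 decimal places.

2.58317

False-position update: c = (a·f(b) − b·f(a))/(f(b) − f(a)); replace the endpoint whose sign matches f(c).
f(1.610000) = -4.669600, f(4.300000) = 11.847000
step 1: c = 2.370521, f(c) = -1.467410 < 0 → new bracket [2.370521, 4.300000]
step 2: c = 2.583173, f(c) = -0.365087 < 0 → new bracket [2.583173, 4.300000]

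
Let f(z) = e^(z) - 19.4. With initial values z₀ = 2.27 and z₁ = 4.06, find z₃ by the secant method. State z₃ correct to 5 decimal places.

2.80933

Secant update: z_(k+1) = z_k − f(z_k)·(z_k − z_(k-1))/(f(z_k) − f(z_(k-1))).
f(z_0) = -9.720599, f(z_1) = 38.574311
z_2 = 4.060000 - (38.574311)·(4.060000 - 2.270000)/(38.574311 - (-9.720599)) = 2.630284; f(z_2) = -5.522293
z_3 = 2.630284 - (-5.522293)·(2.630284 - 4.060000)/(-5.522293 - (38.574311)) = 2.809330; f(z_3) = -2.801214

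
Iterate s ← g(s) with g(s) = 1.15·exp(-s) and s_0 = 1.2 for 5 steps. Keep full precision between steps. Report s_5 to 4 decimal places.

s_1 = g(1.200000) = 0.346373
s_2 = g(0.346373) = 0.813336
s_3 = g(0.813336) = 0.509883
s_4 = g(0.509883) = 0.690651
s_5 = g(0.690651) = 0.576437

0.5764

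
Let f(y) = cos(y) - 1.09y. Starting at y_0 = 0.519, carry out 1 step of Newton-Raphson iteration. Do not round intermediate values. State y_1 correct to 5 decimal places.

Newton update: y ← y − f(y)/f'(y).
f'(y) = -sin(y) - 1.09
y_0 = 0.519000: f = 0.302606, f' = -1.586012 → y_1 = 0.519000 - (0.302606)/(-1.586012) = 0.709797

0.70980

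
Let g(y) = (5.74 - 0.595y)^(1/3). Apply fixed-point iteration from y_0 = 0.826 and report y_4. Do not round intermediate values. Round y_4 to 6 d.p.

y_1 = g(0.826000) = 1.737851
y_2 = g(1.737851) = 1.675779
y_3 = g(1.675779) = 1.680151
y_4 = g(1.680151) = 1.679844

1.679844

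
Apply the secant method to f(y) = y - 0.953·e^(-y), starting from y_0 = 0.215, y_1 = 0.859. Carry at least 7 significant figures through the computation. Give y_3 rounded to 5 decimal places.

0.54893

f(y_0) = -0.553634, f(y_1) = 0.455323
y_2 = 0.859000 - (0.455323)·(0.859000 - 0.215000)/(0.455323 - (-0.553634)) = 0.568375; f(y_2) = 0.028553
y_3 = 0.568375 - (0.028553)·(0.568375 - 0.859000)/(0.028553 - (0.455323)) = 0.548931; f(y_3) = -0.001490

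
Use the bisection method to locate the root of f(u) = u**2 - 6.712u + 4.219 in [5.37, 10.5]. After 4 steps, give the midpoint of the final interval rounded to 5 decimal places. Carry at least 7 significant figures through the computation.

f(5.370000) = -2.987540, f(10.500000) = 43.993000 (opposite signs)
step 1: m = 7.935000, f(m) = 13.923505 > 0 → root in [5.370000, 7.935000]
step 2: m = 6.652500, f(m) = 3.823176 > 0 → root in [5.370000, 6.652500]
step 3: m = 6.011250, f(m) = 0.006617 > 0 → root in [5.370000, 6.011250]
step 4: m = 5.690625, f(m) = -1.593262 < 0 → root in [5.690625, 6.011250]
Midpoint of [5.690625, 6.011250] = 5.850938

5.85094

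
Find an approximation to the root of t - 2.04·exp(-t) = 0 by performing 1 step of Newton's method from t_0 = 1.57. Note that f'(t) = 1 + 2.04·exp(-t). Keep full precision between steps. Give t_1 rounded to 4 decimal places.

t_0 = 1.570000: f = 1.145588, f' = 1.424412 → t_1 = 1.570000 - (1.145588)/(1.424412) = 0.765747

0.7657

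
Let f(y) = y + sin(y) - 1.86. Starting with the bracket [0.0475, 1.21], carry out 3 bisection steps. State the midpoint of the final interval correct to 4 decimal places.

f(0.047500) = -1.765018, f(1.210000) = 0.285616 (opposite signs)
step 1: m = 0.628750, f(m) = -0.643116 < 0 → root in [0.628750, 1.210000]
step 2: m = 0.919375, f(m) = -0.145402 < 0 → root in [0.919375, 1.210000]
step 3: m = 1.064688, f(m) = 0.079325 > 0 → root in [0.919375, 1.064688]
Midpoint of [0.919375, 1.064688] = 0.992031

0.9920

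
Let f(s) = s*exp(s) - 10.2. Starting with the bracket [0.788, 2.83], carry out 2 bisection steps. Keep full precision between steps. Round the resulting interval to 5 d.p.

f(0.788000) = -8.467193, f(2.830000) = 37.755654 (opposite signs)
step 1: m = 1.809000, f(m) = 0.842751 > 0 → root in [0.788000, 1.809000]
step 2: m = 1.298500, f(m) = -5.442560 < 0 → root in [1.298500, 1.809000]

[1.29850, 1.80900]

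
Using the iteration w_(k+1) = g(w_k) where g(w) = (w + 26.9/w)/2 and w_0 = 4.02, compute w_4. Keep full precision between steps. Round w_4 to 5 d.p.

5.18652

w_1 = g(4.020000) = 5.355771
w_2 = g(5.355771) = 5.189195
w_3 = g(5.189195) = 5.186522
w_4 = g(5.186522) = 5.186521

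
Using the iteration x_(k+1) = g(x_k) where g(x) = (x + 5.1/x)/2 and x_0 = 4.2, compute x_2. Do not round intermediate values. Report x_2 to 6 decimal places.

2.295524

x_1 = g(4.200000) = 2.707143
x_2 = g(2.707143) = 2.295524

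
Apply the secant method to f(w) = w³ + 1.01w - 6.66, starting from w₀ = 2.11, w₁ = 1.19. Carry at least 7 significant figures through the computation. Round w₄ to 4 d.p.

f(w_0) = 4.865031, f(w_1) = -3.772941
w_2 = 1.190000 - (-3.772941)·(1.190000 - 2.110000)/(-3.772941 - (4.865031)) = 1.591843; f(w_2) = -1.018568
w_3 = 1.591843 - (-1.018568)·(1.591843 - 1.190000)/(-1.018568 - (-3.772941)) = 1.740444; f(w_3) = 0.369909
w_4 = 1.740444 - (0.369909)·(1.740444 - 1.591843)/(0.369909 - (-1.018568)) = 1.700855; f(w_4) = -0.021722

1.7009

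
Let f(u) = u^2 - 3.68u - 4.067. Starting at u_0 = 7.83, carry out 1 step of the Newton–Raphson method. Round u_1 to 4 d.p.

Newton update: u ← u − f(u)/f'(u).
f'(u) = 2u - 3.68
u_0 = 7.830000: f = 28.427500, f' = 11.980000 → u_1 = 7.830000 - (28.427500)/(11.980000) = 5.457087

5.4571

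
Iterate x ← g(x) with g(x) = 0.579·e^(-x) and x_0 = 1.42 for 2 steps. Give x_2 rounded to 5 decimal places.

x_1 = g(1.420000) = 0.139952
x_2 = g(0.139952) = 0.503382

0.50338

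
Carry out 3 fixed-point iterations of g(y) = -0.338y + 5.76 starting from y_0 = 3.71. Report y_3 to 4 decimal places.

4.3279

y_1 = g(3.710000) = 4.506020
y_2 = g(4.506020) = 4.236965
y_3 = g(4.236965) = 4.327906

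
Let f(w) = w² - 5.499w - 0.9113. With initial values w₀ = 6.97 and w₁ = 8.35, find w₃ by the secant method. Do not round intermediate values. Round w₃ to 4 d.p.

f(w_0) = 9.341570, f(w_1) = 22.894550
w_2 = 8.350000 - (22.894550)·(8.350000 - 6.970000)/(22.894550 - (9.341570)) = 6.018817; f(w_2) = 2.217382
w_3 = 6.018817 - (2.217382)·(6.018817 - 8.350000)/(2.217382 - (22.894550)) = 5.768825; f(w_3) = 0.645273

5.7688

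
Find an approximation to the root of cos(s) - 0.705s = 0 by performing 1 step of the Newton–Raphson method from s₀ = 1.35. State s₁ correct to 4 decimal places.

0.9140

Newton update: s ← s − f(s)/f'(s).
f'(s) = -sin(s) - 0.705
s_0 = 1.350000: f = -0.732743, f' = -1.680723 → s_1 = 1.350000 - (-0.732743)/(-1.680723) = 0.914031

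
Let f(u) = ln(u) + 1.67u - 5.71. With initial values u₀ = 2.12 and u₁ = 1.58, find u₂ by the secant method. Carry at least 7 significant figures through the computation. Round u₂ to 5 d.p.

f(u_0) = -1.418184, f(u_1) = -2.613975
u_2 = 1.580000 - (-2.613975)·(1.580000 - 2.120000)/(-2.613975 - (-1.418184)) = 2.760429; f(u_2) = -0.084698

2.76043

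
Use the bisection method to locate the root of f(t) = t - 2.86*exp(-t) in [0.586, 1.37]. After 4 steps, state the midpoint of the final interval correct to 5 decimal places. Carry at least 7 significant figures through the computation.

1.00250

f(0.586000) = -1.005730, f(1.370000) = 0.643254 (opposite signs)
step 1: m = 0.978000, f(m) = -0.097539 < 0 → root in [0.978000, 1.370000]
step 2: m = 1.174000, f(m) = 0.289894 > 0 → root in [0.978000, 1.174000]
step 3: m = 1.076000, f(m) = 0.100864 > 0 → root in [0.978000, 1.076000]
step 4: m = 1.027000, f(m) = 0.002892 > 0 → root in [0.978000, 1.027000]
Midpoint of [0.978000, 1.027000] = 1.002500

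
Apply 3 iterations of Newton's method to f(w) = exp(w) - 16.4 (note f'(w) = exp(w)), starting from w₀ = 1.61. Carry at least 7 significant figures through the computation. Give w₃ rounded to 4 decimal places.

2.8767

Newton update: w ← w − f(w)/f'(w).
w_0 = 1.610000: f = -11.397189, f' = 5.002811 → w_1 = 1.610000 - (-11.397189)/(5.002811) = 3.888157
w_1 = 3.888157: f = 32.420820, f' = 48.820820 → w_2 = 3.888157 - (32.420820)/(48.820820) = 3.224079
w_2 = 3.224079: f = 8.730421, f' = 25.130421 → w_3 = 3.224079 - (8.730421)/(25.130421) = 2.876675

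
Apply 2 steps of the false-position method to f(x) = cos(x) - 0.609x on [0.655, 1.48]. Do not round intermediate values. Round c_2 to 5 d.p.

0.95016

f(0.655000) = 0.394153, f(1.480000) = -0.810648
step 1: c = 0.924900, f(c) = 0.038650 > 0 → new bracket [0.924900, 1.480000]
step 2: c = 0.950162, f(c) = 0.002903 > 0 → new bracket [0.950162, 1.480000]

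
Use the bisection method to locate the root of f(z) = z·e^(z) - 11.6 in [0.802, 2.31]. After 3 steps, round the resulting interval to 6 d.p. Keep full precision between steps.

f(0.802000) = -9.811543, f(2.310000) = 11.671921 (opposite signs)
step 1: m = 1.556000, f(m) = -4.224834 < 0 → root in [1.556000, 2.310000]
step 2: m = 1.933000, f(m) = 1.757436 > 0 → root in [1.556000, 1.933000]
step 3: m = 1.744500, f(m) = -1.616158 < 0 → root in [1.744500, 1.933000]

[1.744500, 1.933000]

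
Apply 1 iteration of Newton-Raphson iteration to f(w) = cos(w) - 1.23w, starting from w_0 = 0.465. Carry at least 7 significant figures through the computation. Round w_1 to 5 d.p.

0.65677

f'(w) = -sin(w) - 1.23
w_0 = 0.465000: f = 0.321872, f' = -1.678423 → w_1 = 0.465000 - (0.321872)/(-1.678423) = 0.656770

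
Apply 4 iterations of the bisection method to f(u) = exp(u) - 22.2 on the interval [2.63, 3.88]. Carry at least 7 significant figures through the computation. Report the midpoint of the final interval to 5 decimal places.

f(2.630000) = -8.326230, f(3.880000) = 26.224215 (opposite signs)
step 1: m = 3.255000, f(m) = 3.719615 > 0 → root in [2.630000, 3.255000]
step 2: m = 2.942500, f(m) = -3.236805 < 0 → root in [2.942500, 3.255000]
step 3: m = 3.098750, f(m) = -0.029779 < 0 → root in [3.098750, 3.255000]
step 4: m = 3.176875, f(m) = 1.771725 > 0 → root in [3.098750, 3.176875]
Midpoint of [3.098750, 3.176875] = 3.137812

3.13781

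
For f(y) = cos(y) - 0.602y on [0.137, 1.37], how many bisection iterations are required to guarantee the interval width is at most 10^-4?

Initial width b − a = 1.37 − 0.137 = 1.233000.
After n steps the width is (b−a)/2^n; need (b−a)/2^n ≤ 10^-4.
So n ≥ log₂(1.233000/10^-4) = log₂(12330.0000) ≈ 13.5899.
Hence n = 14.

14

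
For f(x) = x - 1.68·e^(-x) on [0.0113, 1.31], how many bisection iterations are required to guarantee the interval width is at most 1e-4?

14

Initial width b − a = 1.31 − 0.0113 = 1.298700.
After n steps the width is (b−a)/2^n; need (b−a)/2^n ≤ 1e-4.
So n ≥ log₂(1.298700/1e-4) = log₂(12987.0000) ≈ 13.6648.
Hence n = 14.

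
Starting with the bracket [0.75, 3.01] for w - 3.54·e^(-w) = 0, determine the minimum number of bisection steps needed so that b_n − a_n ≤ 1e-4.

15

Initial width b − a = 3.01 − 0.75 = 2.260000.
After n steps the width is (b−a)/2^n; need (b−a)/2^n ≤ 1e-4.
So n ≥ log₂(2.260000/1e-4) = log₂(22600.0000) ≈ 14.4640.
Hence n = 15.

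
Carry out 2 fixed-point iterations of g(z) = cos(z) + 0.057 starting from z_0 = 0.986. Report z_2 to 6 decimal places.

0.877204

z_1 = g(0.986000) = 0.609030
z_2 = g(0.609030) = 0.877204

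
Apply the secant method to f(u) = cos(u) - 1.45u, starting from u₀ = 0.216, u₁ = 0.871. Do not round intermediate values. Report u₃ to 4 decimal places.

0.5765

f(u_0) = 0.663563, f(u_1) = -0.618888
u_2 = 0.871000 - (-0.618888)·(0.871000 - 0.216000)/(-0.618888 - (0.663563)) = 0.554909; f(u_2) = 0.045331
u_3 = 0.554909 - (0.045331)·(0.554909 - 0.871000)/(0.045331 - (-0.618888)) = 0.576481; f(u_3) = 0.002489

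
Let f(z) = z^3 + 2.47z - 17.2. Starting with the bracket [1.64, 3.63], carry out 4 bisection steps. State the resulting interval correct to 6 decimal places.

f(1.640000) = -8.738256, f(3.630000) = 39.598247 (opposite signs)
step 1: m = 2.635000, f(m) = 7.603848 > 0 → root in [1.640000, 2.635000]
step 2: m = 2.137500, f(m) = -2.154338 < 0 → root in [2.137500, 2.635000]
step 3: m = 2.386250, f(m) = 2.281796 > 0 → root in [2.137500, 2.386250]
step 4: m = 2.261875, f(m) = -0.041239 < 0 → root in [2.261875, 2.386250]

[2.261875, 2.386250]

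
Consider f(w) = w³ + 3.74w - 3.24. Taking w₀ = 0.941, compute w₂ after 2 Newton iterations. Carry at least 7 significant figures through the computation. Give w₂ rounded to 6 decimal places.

0.752505

f'(w) = 3w² + 3.74
w_0 = 0.941000: f = 1.112578, f' = 6.396443 → w_1 = 0.941000 - (1.112578)/(6.396443) = 0.767063
w_1 = 0.767063: f = 0.080145, f' = 5.505157 → w_2 = 0.767063 - (0.080145)/(5.505157) = 0.752505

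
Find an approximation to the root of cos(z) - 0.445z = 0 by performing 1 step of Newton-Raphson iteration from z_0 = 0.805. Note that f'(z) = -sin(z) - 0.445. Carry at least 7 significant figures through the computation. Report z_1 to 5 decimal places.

Newton update: z ← z − f(z)/f'(z).
z_0 = 0.805000: f = 0.334886, f' = -1.165831 → z_1 = 0.805000 - (0.334886)/(-1.165831) = 1.092251

1.09225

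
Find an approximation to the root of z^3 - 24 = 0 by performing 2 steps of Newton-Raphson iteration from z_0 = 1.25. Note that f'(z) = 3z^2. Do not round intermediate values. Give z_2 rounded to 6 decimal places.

z_0 = 1.250000: f = -22.046875, f' = 4.687500 → z_1 = 1.250000 - (-22.046875)/(4.687500) = 5.953333
z_1 = 5.953333: f = 186.999098, f' = 106.326533 → z_2 = 5.953333 - (186.999098)/(106.326533) = 4.194609

4.194609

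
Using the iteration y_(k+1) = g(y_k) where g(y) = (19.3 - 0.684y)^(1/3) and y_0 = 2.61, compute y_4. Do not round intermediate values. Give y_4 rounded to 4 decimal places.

2.5974

y_1 = g(2.610000) = 2.596977
y_2 = g(2.596977) = 2.597417
y_3 = g(2.597417) = 2.597402
y_4 = g(2.597402) = 2.597403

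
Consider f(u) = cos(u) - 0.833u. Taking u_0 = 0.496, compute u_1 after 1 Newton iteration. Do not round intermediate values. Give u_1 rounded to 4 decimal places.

f'(u) = -sin(u) - 0.833
u_0 = 0.496000: f = 0.466325, f' = -1.308911 → u_1 = 0.496000 - (0.466325)/(-1.308911) = 0.852270

0.8523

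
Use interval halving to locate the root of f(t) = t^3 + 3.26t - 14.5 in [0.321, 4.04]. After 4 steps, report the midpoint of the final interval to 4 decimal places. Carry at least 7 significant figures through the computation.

f(0.321000) = -13.420464, f(4.040000) = 64.609664 (opposite signs)
step 1: m = 2.180500, f(m) = 2.975792 > 0 → root in [0.321000, 2.180500]
step 2: m = 1.250750, f(m) = -8.465912 < 0 → root in [1.250750, 2.180500]
step 3: m = 1.715625, f(m) = -3.857345 < 0 → root in [1.715625, 2.180500]
step 4: m = 1.948062, f(m) = -0.756521 < 0 → root in [1.948062, 2.180500]
Midpoint of [1.948062, 2.180500] = 2.064281

2.0643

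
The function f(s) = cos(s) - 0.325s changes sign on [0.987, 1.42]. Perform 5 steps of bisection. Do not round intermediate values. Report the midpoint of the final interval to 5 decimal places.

1.18320

f(0.987000) = 0.230420, f(1.420000) = -0.311275 (opposite signs)
step 1: m = 1.203500, f(m) = -0.032044 < 0 → root in [0.987000, 1.203500]
step 2: m = 1.095250, f(m) = 0.101868 > 0 → root in [1.095250, 1.203500]
step 3: m = 1.149375, f(m) = 0.035511 > 0 → root in [1.149375, 1.203500]
step 4: m = 1.176438, f(m) = 0.001874 > 0 → root in [1.176438, 1.203500]
step 5: m = 1.189969, f(m) = -0.015051 < 0 → root in [1.176438, 1.189969]
Midpoint of [1.176438, 1.189969] = 1.183203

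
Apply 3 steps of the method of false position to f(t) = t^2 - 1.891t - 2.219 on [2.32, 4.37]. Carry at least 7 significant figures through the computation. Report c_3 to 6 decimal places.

2.695565

False-position update: c = (a·f(b) − b·f(a))/(f(b) − f(a)); replace the endpoint whose sign matches f(c).
f(2.320000) = -1.223720, f(4.370000) = 8.614230
step 1: c = 2.574995, f(c) = -0.457717 < 0 → new bracket [2.574995, 4.370000]
step 2: c = 2.665560, f(c) = -0.154363 < 0 → new bracket [2.665560, 4.370000]
step 3: c = 2.695565, f(c) = -0.050242 < 0 → new bracket [2.695565, 4.370000]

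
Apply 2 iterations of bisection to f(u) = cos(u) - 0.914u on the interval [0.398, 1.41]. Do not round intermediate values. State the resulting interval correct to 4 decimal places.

[0.6510, 0.9040]

f(0.398000) = 0.558066, f(1.410000) = -1.128636 (opposite signs)
step 1: m = 0.904000, f(m) = -0.207784 < 0 → root in [0.398000, 0.904000]
step 2: m = 0.651000, f(m) = 0.200464 > 0 → root in [0.651000, 0.904000]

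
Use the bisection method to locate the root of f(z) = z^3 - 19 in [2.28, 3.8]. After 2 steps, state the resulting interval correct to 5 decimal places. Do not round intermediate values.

[2.66000, 3.04000]

f(2.280000) = -7.147648, f(3.800000) = 35.872000 (opposite signs)
step 1: m = 3.040000, f(m) = 9.094464 > 0 → root in [2.280000, 3.040000]
step 2: m = 2.660000, f(m) = -0.178904 < 0 → root in [2.660000, 3.040000]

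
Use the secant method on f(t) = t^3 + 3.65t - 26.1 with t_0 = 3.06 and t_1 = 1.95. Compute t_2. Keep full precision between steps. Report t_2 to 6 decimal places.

f(t_0) = 13.721616, f(t_1) = -11.567625
t_2 = 1.950000 - (-11.567625)·(1.950000 - 3.060000)/(-11.567625 - (13.721616)) = 2.457728; f(t_2) = -2.283560

2.457728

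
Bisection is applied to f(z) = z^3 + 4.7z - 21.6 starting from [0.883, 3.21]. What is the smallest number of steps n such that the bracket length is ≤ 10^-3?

Initial width b − a = 3.21 − 0.883 = 2.327000.
After n steps the width is (b−a)/2^n; need (b−a)/2^n ≤ 10^-3.
So n ≥ log₂(2.327000/10^-3) = log₂(2327.0000) ≈ 11.1843.
Hence n = 12.

12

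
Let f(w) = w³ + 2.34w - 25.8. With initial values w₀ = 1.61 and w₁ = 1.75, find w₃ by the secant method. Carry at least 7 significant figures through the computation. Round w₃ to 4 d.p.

f(w_0) = -17.859319, f(w_1) = -16.345625
w_2 = 1.750000 - (-16.345625)·(1.750000 - 1.610000)/(-16.345625 - (-17.859319)) = 3.261790; f(w_2) = 16.535667
w_3 = 3.261790 - (16.535667)·(3.261790 - 1.750000)/(16.535667 - (-16.345625)) = 2.501526; f(w_3) = -4.292795

2.5015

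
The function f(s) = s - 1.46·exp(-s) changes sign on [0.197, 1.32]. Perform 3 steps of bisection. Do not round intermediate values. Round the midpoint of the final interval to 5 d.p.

0.68831

f(0.197000) = -1.001938, f(1.320000) = 0.929982 (opposite signs)
step 1: m = 0.758500, f(m) = 0.074682 > 0 → root in [0.197000, 0.758500]
step 2: m = 0.477750, f(m) = -0.427709 < 0 → root in [0.477750, 0.758500]
step 3: m = 0.618125, f(m) = -0.168748 < 0 → root in [0.618125, 0.758500]
Midpoint of [0.618125, 0.758500] = 0.688313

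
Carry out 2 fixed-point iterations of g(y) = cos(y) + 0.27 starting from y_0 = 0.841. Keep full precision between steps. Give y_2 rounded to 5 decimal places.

y_1 = g(0.841000) = 0.936718
y_2 = g(0.936718) = 0.862435

0.86244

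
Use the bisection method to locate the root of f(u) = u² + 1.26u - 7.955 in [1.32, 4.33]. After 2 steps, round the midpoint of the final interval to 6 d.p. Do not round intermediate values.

2.448750

f(1.320000) = -4.549400, f(4.330000) = 16.249700 (opposite signs)
step 1: m = 2.825000, f(m) = 3.585125 > 0 → root in [1.320000, 2.825000]
step 2: m = 2.072500, f(m) = -1.048394 < 0 → root in [2.072500, 2.825000]
Midpoint of [2.072500, 2.825000] = 2.448750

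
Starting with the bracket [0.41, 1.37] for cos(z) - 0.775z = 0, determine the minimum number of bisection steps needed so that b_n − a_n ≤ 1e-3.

10

Initial width b − a = 1.37 − 0.41 = 0.960000.
After n steps the width is (b−a)/2^n; need (b−a)/2^n ≤ 1e-3.
So n ≥ log₂(0.960000/1e-3) = log₂(960.0000) ≈ 9.9069.
Hence n = 10.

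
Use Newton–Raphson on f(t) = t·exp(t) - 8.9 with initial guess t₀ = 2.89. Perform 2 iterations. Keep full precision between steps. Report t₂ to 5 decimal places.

Newton update: t ← t − f(t)/f'(t).
f'(t) = (t + 1)·exp(t)
t_0 = 2.890000: f = 43.100665, f' = 69.993974 → t_1 = 2.890000 - (43.100665)/(69.993974) = 2.274223
t_1 = 2.274223: f = 13.206281, f' = 31.826646 → t_2 = 2.274223 - (13.206281)/(31.826646) = 1.859279

1.85928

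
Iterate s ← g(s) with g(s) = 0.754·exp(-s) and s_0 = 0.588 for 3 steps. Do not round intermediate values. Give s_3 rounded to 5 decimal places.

s_1 = g(0.588000) = 0.418800
s_2 = g(0.418800) = 0.496008
s_3 = g(0.496008) = 0.459153

0.45915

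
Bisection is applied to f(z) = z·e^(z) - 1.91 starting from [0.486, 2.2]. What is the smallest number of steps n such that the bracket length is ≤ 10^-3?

Initial width b − a = 2.2 − 0.486 = 1.714000.
After n steps the width is (b−a)/2^n; need (b−a)/2^n ≤ 10^-3.
So n ≥ log₂(1.714000/10^-3) = log₂(1714.0000) ≈ 10.7432.
Hence n = 11.

11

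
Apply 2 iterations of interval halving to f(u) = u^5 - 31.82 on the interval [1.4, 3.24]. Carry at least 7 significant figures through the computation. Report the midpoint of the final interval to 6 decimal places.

f(1.400000) = -26.441760, f(3.240000) = 325.226723 (opposite signs)
step 1: m = 2.320000, f(m) = 35.390933 > 0 → root in [1.400000, 2.320000]
step 2: m = 1.860000, f(m) = -9.557972 < 0 → root in [1.860000, 2.320000]
Midpoint of [1.860000, 2.320000] = 2.090000

2.090000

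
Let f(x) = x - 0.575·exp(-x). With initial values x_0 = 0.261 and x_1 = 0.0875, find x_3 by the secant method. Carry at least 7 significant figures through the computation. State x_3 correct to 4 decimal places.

f(x_0) = -0.181912, f(x_1) = -0.439326
x_2 = 0.087500 - (-0.439326)·(0.087500 - 0.261000)/(-0.439326 - (-0.181912)) = 0.383610; f(x_2) = -0.008193
x_3 = 0.383610 - (-0.008193)·(0.383610 - 0.087500)/(-0.008193 - (-0.439326)) = 0.389237; f(x_3) = -0.000367

0.3892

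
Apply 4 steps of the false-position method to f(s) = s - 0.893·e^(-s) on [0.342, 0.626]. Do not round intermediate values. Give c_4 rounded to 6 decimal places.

0.527133

False-position update: c = (a·f(b) − b·f(a))/(f(b) − f(a)); replace the endpoint whose sign matches f(c).
f(0.342000) = -0.292341, f(0.626000) = 0.148489
step 1: c = 0.530337, f(c) = 0.004891 > 0 → new bracket [0.342000, 0.530337]
step 2: c = 0.527239, f(c) = 0.000161 > 0 → new bracket [0.342000, 0.527239]
step 3: c = 0.527137, f(c) = 0.000005 > 0 → new bracket [0.342000, 0.527137]
step 4: c = 0.527133, f(c) = 0.000000 > 0 → new bracket [0.342000, 0.527133]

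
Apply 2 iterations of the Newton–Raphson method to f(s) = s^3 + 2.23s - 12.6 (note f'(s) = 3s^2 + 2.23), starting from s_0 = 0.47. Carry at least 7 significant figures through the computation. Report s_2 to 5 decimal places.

3.05030

s_0 = 0.470000: f = -11.448077, f' = 2.892700 → s_1 = 0.470000 - (-11.448077)/(2.892700) = 4.427575
s_1 = 4.427575: f = 84.069102, f' = 61.040259 → s_2 = 4.427575 - (84.069102)/(61.040259) = 3.050302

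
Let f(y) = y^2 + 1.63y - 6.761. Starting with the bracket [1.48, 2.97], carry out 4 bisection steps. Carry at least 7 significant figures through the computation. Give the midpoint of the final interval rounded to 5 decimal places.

f(1.480000) = -2.158200, f(2.970000) = 6.901000 (opposite signs)
step 1: m = 2.225000, f(m) = 1.816375 > 0 → root in [1.480000, 2.225000]
step 2: m = 1.852500, f(m) = -0.309669 < 0 → root in [1.852500, 2.225000]
step 3: m = 2.038750, f(m) = 0.718664 > 0 → root in [1.852500, 2.038750]
step 4: m = 1.945625, f(m) = 0.195825 > 0 → root in [1.852500, 1.945625]
Midpoint of [1.852500, 1.945625] = 1.899063

1.89906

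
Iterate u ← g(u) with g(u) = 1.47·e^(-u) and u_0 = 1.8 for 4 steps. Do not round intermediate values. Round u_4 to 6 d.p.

u_1 = g(1.800000) = 0.242989
u_2 = g(0.242989) = 1.152891
u_3 = g(1.152891) = 0.464112
u_4 = g(0.464112) = 0.924179

0.924179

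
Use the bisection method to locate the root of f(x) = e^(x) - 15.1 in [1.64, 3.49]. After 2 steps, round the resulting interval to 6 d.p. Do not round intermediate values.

[2.565000, 3.027500]

f(1.640000) = -9.944830, f(3.490000) = 17.685948 (opposite signs)
step 1: m = 2.565000, f(m) = -2.099342 < 0 → root in [2.565000, 3.490000]
step 2: m = 3.027500, f(m) = 5.545554 > 0 → root in [2.565000, 3.027500]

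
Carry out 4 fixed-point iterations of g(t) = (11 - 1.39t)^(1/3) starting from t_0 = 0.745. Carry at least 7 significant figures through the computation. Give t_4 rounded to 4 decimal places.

t_1 = g(0.745000) = 2.151879
t_2 = g(2.151879) = 2.000740
t_3 = g(2.000740) = 2.018084
t_4 = g(2.018084) = 2.016109

2.0161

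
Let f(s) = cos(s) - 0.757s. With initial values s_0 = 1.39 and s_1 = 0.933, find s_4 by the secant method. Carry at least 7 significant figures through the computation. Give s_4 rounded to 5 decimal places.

0.86094

Secant update: s_(k+1) = s_k − f(s_k)·(s_k − s_(k-1))/(f(s_k) − f(s_(k-1))).
f(s_0) = -0.872417, f(s_1) = -0.110855
s_2 = 0.933000 - (-0.110855)·(0.933000 - 1.390000)/(-0.110855 - (-0.872417)) = 0.866478; f(s_2) = -0.008410
s_3 = 0.866478 - (-0.008410)·(0.866478 - 0.933000)/(-0.008410 - (-0.110855)) = 0.861017; f(s_3) = -0.000124
s_4 = 0.861017 - (-0.000124)·(0.861017 - 0.866478)/(-0.000124 - (-0.008410)) = 0.860936; f(s_4) = -0.000000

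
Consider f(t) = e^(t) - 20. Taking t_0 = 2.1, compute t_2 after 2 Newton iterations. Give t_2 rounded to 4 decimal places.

Newton update: t ← t − f(t)/f'(t).
f'(t) = e^(t)
t_0 = 2.100000: f = -11.833830, f' = 8.166170 → t_1 = 2.100000 - (-11.833830)/(8.166170) = 3.549129
t_1 = 3.549129: f = 14.782993, f' = 34.782993 → t_2 = 3.549129 - (14.782993)/(34.782993) = 3.124122

3.1241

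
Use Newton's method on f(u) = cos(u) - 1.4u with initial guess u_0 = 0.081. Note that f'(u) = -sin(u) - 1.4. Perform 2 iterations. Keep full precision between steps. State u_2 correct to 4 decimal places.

u_0 = 0.081000: f = 0.883321, f' = -1.480911 → u_1 = 0.081000 - (0.883321)/(-1.480911) = 0.677471
u_1 = 0.677471: f = -0.169300, f' = -2.026825 → u_2 = 0.677471 - (-0.169300)/(-2.026825) = 0.593942

0.5939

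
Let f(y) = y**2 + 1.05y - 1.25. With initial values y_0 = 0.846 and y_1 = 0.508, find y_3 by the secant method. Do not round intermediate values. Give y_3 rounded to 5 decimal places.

0.71119

Secant update: y_(k+1) = y_k − f(y_k)·(y_k − y_(k-1))/(f(y_k) − f(y_(k-1))).
f(y_0) = 0.354016, f(y_1) = -0.458536
y_2 = 0.508000 - (-0.458536)·(0.508000 - 0.846000)/(-0.458536 - (0.354016)) = 0.698739; f(y_2) = -0.028088
y_3 = 0.698739 - (-0.028088)·(0.698739 - 0.508000)/(-0.028088 - (-0.458536)) = 0.711185; f(y_3) = 0.002529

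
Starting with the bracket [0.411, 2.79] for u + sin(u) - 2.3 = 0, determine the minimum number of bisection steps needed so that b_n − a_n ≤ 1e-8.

Initial width b − a = 2.79 − 0.411 = 2.379000.
After n steps the width is (b−a)/2^n; need (b−a)/2^n ≤ 1e-8.
So n ≥ log₂(2.379000/1e-8) = log₂(237900000.0000) ≈ 27.8258.
Hence n = 28.

28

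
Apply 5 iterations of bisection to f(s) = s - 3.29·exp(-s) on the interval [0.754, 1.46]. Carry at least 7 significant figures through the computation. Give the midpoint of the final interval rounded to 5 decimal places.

f(0.754000) = -0.793882, f(1.460000) = 0.695943 (opposite signs)
step 1: m = 1.107000, f(m) = 0.019493 > 0 → root in [0.754000, 1.107000]
step 2: m = 0.930500, f(m) = -0.366933 < 0 → root in [0.930500, 1.107000]
step 3: m = 1.018750, f(m) = -0.169091 < 0 → root in [1.018750, 1.107000]
step 4: m = 1.062875, f(m) = -0.073692 < 0 → root in [1.062875, 1.107000]
step 5: m = 1.084938, f(m) = -0.026829 < 0 → root in [1.084938, 1.107000]
Midpoint of [1.084938, 1.107000] = 1.095969

1.09597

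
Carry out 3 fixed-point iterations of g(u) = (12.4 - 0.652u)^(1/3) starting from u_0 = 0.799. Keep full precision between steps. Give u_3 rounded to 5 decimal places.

2.22086

u_1 = g(0.799000) = 2.281711
u_2 = g(2.281711) = 2.218056
u_3 = g(2.218056) = 2.220864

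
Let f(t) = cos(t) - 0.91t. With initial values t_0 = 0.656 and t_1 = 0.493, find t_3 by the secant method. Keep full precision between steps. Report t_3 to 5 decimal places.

f(t_0) = 0.195478, f(t_1) = 0.432287
t_2 = 0.493000 - (0.432287)·(0.493000 - 0.656000)/(0.432287 - (0.195478)) = 0.790552; f(t_2) = -0.015949
t_3 = 0.790552 - (-0.015949)·(0.790552 - 0.493000)/(-0.015949 - (0.432287)) = 0.779964; f(t_3) = 0.001171

0.77996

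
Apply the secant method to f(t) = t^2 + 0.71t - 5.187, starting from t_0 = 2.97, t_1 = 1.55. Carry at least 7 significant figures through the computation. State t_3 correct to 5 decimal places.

Secant update: t_(k+1) = t_k − f(t_k)·(t_k − t_(k-1))/(f(t_k) − f(t_(k-1))).
f(t_0) = 5.742600, f(t_1) = -1.684000
t_2 = 1.550000 - (-1.684000)·(1.550000 - 2.970000)/(-1.684000 - (5.742600)) = 1.871989; f(t_2) = -0.353547
t_3 = 1.871989 - (-0.353547)·(1.871989 - 1.550000)/(-0.353547 - (-1.684000)) = 1.957552; f(t_3) = 0.034872

1.95755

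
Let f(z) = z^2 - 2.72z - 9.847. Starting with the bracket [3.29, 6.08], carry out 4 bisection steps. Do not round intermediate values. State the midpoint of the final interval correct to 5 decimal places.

f(3.290000) = -7.971700, f(6.080000) = 10.581800 (opposite signs)
step 1: m = 4.685000, f(m) = -0.640975 < 0 → root in [4.685000, 6.080000]
step 2: m = 5.382500, f(m) = 4.483906 > 0 → root in [4.685000, 5.382500]
step 3: m = 5.033750, f(m) = 1.799839 > 0 → root in [4.685000, 5.033750]
step 4: m = 4.859375, f(m) = 0.549025 > 0 → root in [4.685000, 4.859375]
Midpoint of [4.685000, 4.859375] = 4.772188

4.77219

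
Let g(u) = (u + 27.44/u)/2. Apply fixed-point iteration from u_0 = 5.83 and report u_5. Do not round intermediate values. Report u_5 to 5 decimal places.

u_1 = g(5.830000) = 5.268345
u_2 = g(5.268345) = 5.238406
u_3 = g(5.238406) = 5.238320
u_4 = g(5.238320) = 5.238320
u_5 = g(5.238320) = 5.238320

5.23832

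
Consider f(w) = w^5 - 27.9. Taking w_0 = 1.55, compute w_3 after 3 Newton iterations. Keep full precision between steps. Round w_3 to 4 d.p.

1.9488

Newton update: w ← w − f(w)/f'(w).
f'(w) = 5w^4
w_0 = 1.550000: f = -18.953390, f' = 28.860031 → w_1 = 1.550000 - (-18.953390)/(28.860031) = 2.206735
w_1 = 2.206735: f = 24.430012, f' = 118.568868 → w_2 = 2.206735 - (24.430012)/(118.568868) = 2.000694
w_2 = 2.000694: f = 4.155576, f' = 80.111133 → w_3 = 2.000694 - (4.155576)/(80.111133) = 1.948822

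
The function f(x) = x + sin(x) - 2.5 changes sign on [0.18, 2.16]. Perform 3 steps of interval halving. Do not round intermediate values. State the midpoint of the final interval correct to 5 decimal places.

1.54125

f(0.180000) = -2.140970, f(2.160000) = 0.491383 (opposite signs)
step 1: m = 1.170000, f(m) = -0.409249 < 0 → root in [1.170000, 2.160000]
step 2: m = 1.665000, f(m) = 0.160566 > 0 → root in [1.170000, 1.665000]
step 3: m = 1.417500, f(m) = -0.094227 < 0 → root in [1.417500, 1.665000]
Midpoint of [1.417500, 1.665000] = 1.541250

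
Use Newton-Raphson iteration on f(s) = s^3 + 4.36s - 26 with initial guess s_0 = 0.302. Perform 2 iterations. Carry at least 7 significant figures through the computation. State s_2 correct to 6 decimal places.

f'(s) = 3s^2 + 4.36
s_0 = 0.302000: f = -24.655736, f' = 4.633612 → s_1 = 0.302000 - (-24.655736)/(4.633612) = 5.623062
s_1 = 5.623062: f = 176.311163, f' = 99.216476 → s_2 = 5.623062 - (176.311163)/(99.216476) = 3.846027

3.846027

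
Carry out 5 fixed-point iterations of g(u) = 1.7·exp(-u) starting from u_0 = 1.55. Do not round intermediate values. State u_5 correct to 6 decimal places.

u_1 = g(1.550000) = 0.360822
u_2 = g(0.360822) = 1.185076
u_3 = g(1.185076) = 0.519729
u_4 = g(0.519729) = 1.010959
u_5 = g(1.010959) = 0.618579

0.618579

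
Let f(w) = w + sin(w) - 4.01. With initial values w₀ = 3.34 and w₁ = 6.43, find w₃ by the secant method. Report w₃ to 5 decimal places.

4.62609

f(w_0) = -0.867108, f(w_1) = 2.566288
w_2 = 6.430000 - (2.566288)·(6.430000 - 3.340000)/(2.566288 - (-0.867108)) = 4.120383; f(w_2) = -0.719440
w_3 = 4.120383 - (-0.719440)·(4.120383 - 6.430000)/(-0.719440 - (2.566288)) = 4.626095; f(w_3) = -0.380184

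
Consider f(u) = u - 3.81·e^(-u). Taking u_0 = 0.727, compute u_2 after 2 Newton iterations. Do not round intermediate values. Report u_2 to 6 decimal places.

f'(u) = 1 + 3.81·e^(-u)
u_0 = 0.727000: f = -1.114590, f' = 2.841590 → u_1 = 0.727000 - (-1.114590)/(2.841590) = 1.119242
u_1 = 1.119242: f = -0.124828, f' = 2.244069 → u_2 = 1.119242 - (-0.124828)/(2.244069) = 1.174867

1.174867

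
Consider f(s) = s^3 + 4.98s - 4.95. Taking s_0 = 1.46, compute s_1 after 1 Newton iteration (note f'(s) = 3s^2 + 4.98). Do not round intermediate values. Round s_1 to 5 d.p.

s_0 = 1.460000: f = 5.432936, f' = 11.374800 → s_1 = 1.460000 - (5.432936)/(11.374800) = 0.982371

0.98237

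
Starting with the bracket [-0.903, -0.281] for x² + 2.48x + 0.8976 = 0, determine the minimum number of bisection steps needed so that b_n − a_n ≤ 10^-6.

Initial width b − a = -0.281 − -0.903 = 0.622000.
After n steps the width is (b−a)/2^n; need (b−a)/2^n ≤ 10^-6.
So n ≥ log₂(0.622000/10^-6) = log₂(622000.0000) ≈ 19.2466.
Hence n = 20.

20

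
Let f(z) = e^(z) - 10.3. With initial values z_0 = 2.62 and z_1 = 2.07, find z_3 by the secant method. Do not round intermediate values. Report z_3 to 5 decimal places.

f(z_0) = 3.435724, f(z_1) = -2.375177
z_2 = 2.070000 - (-2.375177)·(2.070000 - 2.620000)/(-2.375177 - (3.435724)) = 2.294810; f(z_2) = -0.377452
z_3 = 2.294810 - (-0.377452)·(2.294810 - 2.070000)/(-0.377452 - (-2.375177)) = 2.337285; f(z_3) = 0.053095

2.33729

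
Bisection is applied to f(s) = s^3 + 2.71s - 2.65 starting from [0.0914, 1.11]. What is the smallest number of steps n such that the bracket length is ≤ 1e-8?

Initial width b − a = 1.11 − 0.0914 = 1.018600.
After n steps the width is (b−a)/2^n; need (b−a)/2^n ≤ 1e-8.
So n ≥ log₂(1.018600/1e-8) = log₂(101860000.0000) ≈ 26.6020.
Hence n = 27.

27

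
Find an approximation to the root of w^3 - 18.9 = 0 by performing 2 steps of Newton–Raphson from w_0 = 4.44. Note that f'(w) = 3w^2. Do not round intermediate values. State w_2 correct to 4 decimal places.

2.7721

w_0 = 4.440000: f = 68.628384, f' = 59.140800 → w_1 = 4.440000 - (68.628384)/(59.140800) = 3.279576
w_1 = 3.279576: f = 16.373880, f' = 32.266863 → w_2 = 3.279576 - (16.373880)/(32.266863) = 2.772124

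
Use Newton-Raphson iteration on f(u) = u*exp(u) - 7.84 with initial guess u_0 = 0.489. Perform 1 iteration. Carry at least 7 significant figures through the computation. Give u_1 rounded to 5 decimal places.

3.38947

f'(u) = (u+1)*exp(u)
u_0 = 0.489000: f = -7.042595, f' = 2.428090 → u_1 = 0.489000 - (-7.042595)/(2.428090) = 3.389468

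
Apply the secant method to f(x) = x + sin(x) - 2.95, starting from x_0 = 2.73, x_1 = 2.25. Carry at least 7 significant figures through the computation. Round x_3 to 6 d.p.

f(x_0) = 0.180069, f(x_1) = 0.078073
x_2 = 2.250000 - (0.078073)·(2.250000 - 2.730000)/(0.078073 - (0.180069)) = 1.882583; f(x_2) = -0.115630
x_3 = 1.882583 - (-0.115630)·(1.882583 - 2.250000)/(-0.115630 - (0.078073)) = 2.101910; f(x_3) = 0.014154

2.101910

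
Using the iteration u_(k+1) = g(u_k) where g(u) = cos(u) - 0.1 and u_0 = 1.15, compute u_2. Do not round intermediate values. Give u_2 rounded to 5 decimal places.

u_1 = g(1.150000) = 0.308487
u_2 = g(0.308487) = 0.852794

0.85279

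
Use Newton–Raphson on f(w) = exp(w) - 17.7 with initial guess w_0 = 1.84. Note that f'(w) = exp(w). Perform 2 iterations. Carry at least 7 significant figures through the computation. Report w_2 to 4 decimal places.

w_0 = 1.840000: f = -11.403462, f' = 6.296538 → w_1 = 1.840000 - (-11.403462)/(6.296538) = 3.651068
w_1 = 3.651068: f = 20.815796, f' = 38.515796 → w_2 = 3.651068 - (20.815796)/(38.515796) = 3.110620

3.1106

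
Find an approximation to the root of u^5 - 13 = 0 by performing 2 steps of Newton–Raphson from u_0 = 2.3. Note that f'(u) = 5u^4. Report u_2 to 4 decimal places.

u_0 = 2.300000: f = 51.363430, f' = 139.920500 → u_1 = 2.300000 - (51.363430)/(139.920500) = 1.932910
u_1 = 1.932910: f = 13.981001, f' = 69.793736 → u_2 = 1.932910 - (13.981001)/(69.793736) = 1.732591

1.7326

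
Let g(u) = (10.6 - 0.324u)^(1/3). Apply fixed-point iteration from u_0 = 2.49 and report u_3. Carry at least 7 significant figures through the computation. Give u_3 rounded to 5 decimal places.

u_1 = g(2.490000) = 2.139483
u_2 = g(2.139483) = 2.147721
u_3 = g(2.147721) = 2.147528

2.14753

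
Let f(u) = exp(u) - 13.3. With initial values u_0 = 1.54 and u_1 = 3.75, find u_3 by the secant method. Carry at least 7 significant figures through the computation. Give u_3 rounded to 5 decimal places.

f(u_0) = -8.635410, f(u_1) = 29.221082
u_2 = 3.750000 - (29.221082)·(3.750000 - 1.540000)/(29.221082 - (-8.635410)) = 2.044121; f(u_2) = -5.577632
u_3 = 2.044121 - (-5.577632)·(2.044121 - 3.750000)/(-5.577632 - (29.221082)) = 2.317544; f(u_3) = -3.149287

2.31754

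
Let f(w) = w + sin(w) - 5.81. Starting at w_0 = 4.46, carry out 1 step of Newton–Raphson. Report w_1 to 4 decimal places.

Newton update: w ← w − f(w)/f'(w).
f'(w) = 1 + cos(w)
w_0 = 4.460000: f = -2.318319, f' = 0.750282 → w_1 = 4.460000 - (-2.318319)/(0.750282) = 7.549930

7.5499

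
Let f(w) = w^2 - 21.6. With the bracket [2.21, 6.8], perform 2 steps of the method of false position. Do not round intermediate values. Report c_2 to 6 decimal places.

4.532222

f(2.210000) = -16.715900, f(6.800000) = 24.640000
step 1: c = 4.065261, f(c) = -5.073654 < 0 → new bracket [4.065261, 6.800000]
step 2: c = 4.532222, f(c) = -1.058964 < 0 → new bracket [4.532222, 6.800000]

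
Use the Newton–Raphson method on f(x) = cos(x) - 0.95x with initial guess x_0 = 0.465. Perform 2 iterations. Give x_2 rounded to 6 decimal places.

0.761881

Newton update: x ← x − f(x)/f'(x).
f'(x) = -sin(x) - 0.95
x_0 = 0.465000: f = 0.452072, f' = -1.398423 → x_1 = 0.465000 - (0.452072)/(-1.398423) = 0.788272
x_1 = 0.788272: f = -0.043787, f' = -1.659136 → x_2 = 0.788272 - (-0.043787)/(-1.659136) = 0.761881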